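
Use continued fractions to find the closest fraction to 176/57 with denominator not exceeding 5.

3/1

Expand x = 176/57 as a continued fraction with the Euclidean algorithm:
  176 = 3*57 + 5, so a_0 = 3.
  57 = 11*5 + 2, so a_1 = 11.
  5 = 2*2 + 1, so a_2 = 2.
  2 = 2*1 + 0, so a_3 = 2.
so x = [3; 11, 2, 2].
Convergents (p_i = a_i*p_{i-1} + p_{i-2}, q_i = a_i*q_{i-1} + q_{i-2} with p_{-2}=0, p_{-1}=1, q_{-2}=1, q_{-1}=0), until the denominator exceeds 5:
  i=0: a_0=3, p_0 = 3*1 + 0 = 3, q_0 = 3*0 + 1 = 1.
  i=1: a_1=11, p_1 = 11*3 + 1 = 34, q_1 = 11*1 + 0 = 11.
q_1 = 11 > 5, so the last convergent with denominator <= 5 is p_0/q_0 = 3/1.
The closest fraction with denominator <= 5 is either p_0/q_0 or the intermediate fraction (k*p_0 + p_{-1})/(k*q_0 + q_{-1}) with the largest k >= 1 whose denominator stays <= 5; these approach x as k grows, and every other convergent or intermediate fraction in range is farther away.
Largest k: floor((5 - q_{-1})/q_0) = floor((5 - 0)/1) = 5 (using the seeds p_{-1} = 1, q_{-1} = 0).
That gives (5*3 + 1)/(5*1 + 0) = 16/5.
Compare the errors: |x - 3/1| = |176*1 - 3*57|/(57*1) = 5/57, and |x - 16/5| = |176*5 - 16*57|/(57*5) = 32/285.
Cross-multiplying, 5*285 = 1425 < 1824 = 32*57, so 5/57 is smaller: the convergent 3/1 is closer to x than 16/5.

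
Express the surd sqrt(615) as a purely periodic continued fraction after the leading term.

Write x_i = (sqrt(615) + m_i)/d_i with (m_0, d_0) = (0, 1). a_0 = floor(sqrt(615)) = 24, since 24^2 = 576 <= 615 < 625 = 25^2.
Iterate m_{i+1} = d_i*a_i - m_i, d_{i+1} = (615 - m_{i+1}^2)/d_i, a_{i+1} = floor((a_0 + m_{i+1})/d_{i+1}):
  m_1 = 1*24 - 0 = 24, d_1 = (615 - 24^2)/1 = 39/1 = 39, a_1 = floor((24 + 24)/39) = 1.
  m_2 = 39*1 - 24 = 15, d_2 = (615 - 15^2)/39 = 390/39 = 10, a_2 = floor((24 + 15)/10) = 3.
  m_3 = 10*3 - 15 = 15, d_3 = (615 - 15^2)/10 = 390/10 = 39, a_3 = floor((24 + 15)/39) = 1.
  m_4 = 39*1 - 15 = 24, d_4 = (615 - 24^2)/39 = 39/39 = 1, a_4 = floor((24 + 24)/1) = 48.
  m_5 = 1*48 - 24 = 24, d_5 = (615 - 24^2)/1 = 39/1 = 39: (m_5, d_5) = (m_1, d_1) = (24, 39), so from here the quotients repeat a_1, ..., a_4; the period length is 4.
Hence the expansion of sqrt(615) is a_0 = 24 followed by the repeating block 1, 3, 1, 48 (period 4).

[24; (1, 3, 1, 48)]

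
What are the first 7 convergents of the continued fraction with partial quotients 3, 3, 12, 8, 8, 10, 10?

3/1, 10/3, 123/37, 994/299, 8075/2429, 81744/24589, 825515/248319

Using the convergent recurrence p_i = a_i*p_{i-1} + p_{i-2}, q_i = a_i*q_{i-1} + q_{i-2} with p_{-2}=0, p_{-1}=1, q_{-2}=1, q_{-1}=0:
  i=0: a_0=3, p_0 = 3*1 + 0 = 3, q_0 = 3*0 + 1 = 1.
  i=1: a_1=3, p_1 = 3*3 + 1 = 10, q_1 = 3*1 + 0 = 3.
  i=2: a_2=12, p_2 = 12*10 + 3 = 123, q_2 = 12*3 + 1 = 37.
  i=3: a_3=8, p_3 = 8*123 + 10 = 994, q_3 = 8*37 + 3 = 299.
  i=4: a_4=8, p_4 = 8*994 + 123 = 8075, q_4 = 8*299 + 37 = 2429.
  i=5: a_5=10, p_5 = 10*8075 + 994 = 81744, q_5 = 10*2429 + 299 = 24589.
  i=6: a_6=10, p_6 = 10*81744 + 8075 = 825515, q_6 = 10*24589 + 2429 = 248319.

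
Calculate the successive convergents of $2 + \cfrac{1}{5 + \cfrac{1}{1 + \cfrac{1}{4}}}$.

2/1, 11/5, 13/6, 63/29

Using the convergent recurrence p_i = a_i*p_{i-1} + p_{i-2}, q_i = a_i*q_{i-1} + q_{i-2} with p_{-2}=0, p_{-1}=1, q_{-2}=1, q_{-1}=0:
  i=0: a_0=2, p_0 = 2*1 + 0 = 2, q_0 = 2*0 + 1 = 1.
  i=1: a_1=5, p_1 = 5*2 + 1 = 11, q_1 = 5*1 + 0 = 5.
  i=2: a_2=1, p_2 = 1*11 + 2 = 13, q_2 = 1*5 + 1 = 6.
  i=3: a_3=4, p_3 = 4*13 + 11 = 63, q_3 = 4*6 + 5 = 29.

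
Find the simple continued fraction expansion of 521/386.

Run the Euclidean algorithm on 521 and 386; the successive quotients are the partial quotients a_0, a_1, ... (each step inverts the fractional part left over by the previous one):
  521 = 1*386 + 135, so a_0 = 1.
  386 = 2*135 + 116, so a_1 = 2.
  135 = 1*116 + 19, so a_2 = 1.
  116 = 6*19 + 2, so a_3 = 6.
  19 = 9*2 + 1, so a_4 = 9.
  2 = 2*1 + 0, so a_5 = 2.
The remainder reaches 0 after 6 divisions, so the expansion has 6 partial quotients, read off in order.

[1; 2, 1, 6, 9, 2]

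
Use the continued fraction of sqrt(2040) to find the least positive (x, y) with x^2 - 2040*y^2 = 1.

(x, y) = (271, 6)

First expand sqrt(2040) as a continued fraction. With x_i = (sqrt(2040) + m_i)/d_i and (m_0, d_0) = (0, 1): a_0 = floor(sqrt(2040)) = 45, since 45^2 = 2025 <= 2040 < 2116 = 46^2.
Iterate m_{i+1} = d_i*a_i - m_i, d_{i+1} = (2040 - m_{i+1}^2)/d_i, a_{i+1} = floor((a_0 + m_{i+1})/d_{i+1}):
  m_1 = 1*45 - 0 = 45, d_1 = (2040 - 45^2)/1 = 15/1 = 15, a_1 = floor((45 + 45)/15) = 6.
  m_2 = 15*6 - 45 = 45, d_2 = (2040 - 45^2)/15 = 15/15 = 1, a_2 = floor((45 + 45)/1) = 90.
  m_3 = 1*90 - 45 = 45, d_3 = (2040 - 45^2)/1 = 15/1 = 15: (m_3, d_3) = (m_1, d_1) = (45, 15), so from here the quotients repeat a_1, a_2; the period length is 2.
So sqrt(2040) = [45; (6, 90)] with period length k = 2.
k is even, so the fundamental solution of x^2 - 2040y^2 = 1 is (p_{k-1}, q_{k-1}) = (p_1, q_1); compute convergents through index 1.
Convergents (p_i = a_i*p_{i-1} + p_{i-2}, q_i = a_i*q_{i-1} + q_{i-2} with p_{-2}=0, p_{-1}=1, q_{-2}=1, q_{-1}=0):
  i=0: a_0=45, p_0 = 45*1 + 0 = 45, q_0 = 45*0 + 1 = 1.
  i=1: a_1=6, p_1 = 6*45 + 1 = 271, q_1 = 6*1 + 0 = 6.
Check: 271^2 - 2040*6^2 = 73441 - 73440 = 1, so (x, y) = (271, 6) solves the equation, and by the theorem it is the least positive solution.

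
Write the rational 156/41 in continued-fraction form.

[3; 1, 4, 8]

Run the Euclidean algorithm on 156 and 41; the successive quotients are the partial quotients a_0, a_1, ... (each step inverts the fractional part left over by the previous one):
  156 = 3*41 + 33, so a_0 = 3.
  41 = 1*33 + 8, so a_1 = 1.
  33 = 4*8 + 1, so a_2 = 4.
  8 = 8*1 + 0, so a_3 = 8.
The remainder reaches 0 after 4 divisions, so the expansion has 4 partial quotients, read off in order.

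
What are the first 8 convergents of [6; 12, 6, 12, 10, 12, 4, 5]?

Using the convergent recurrence p_i = a_i*p_{i-1} + p_{i-2}, q_i = a_i*q_{i-1} + q_{i-2} with p_{-2}=0, p_{-1}=1, q_{-2}=1, q_{-1}=0:
  i=0: a_0=6, p_0 = 6*1 + 0 = 6, q_0 = 6*0 + 1 = 1.
  i=1: a_1=12, p_1 = 12*6 + 1 = 73, q_1 = 12*1 + 0 = 12.
  i=2: a_2=6, p_2 = 6*73 + 6 = 444, q_2 = 6*12 + 1 = 73.
  i=3: a_3=12, p_3 = 12*444 + 73 = 5401, q_3 = 12*73 + 12 = 888.
  i=4: a_4=10, p_4 = 10*5401 + 444 = 54454, q_4 = 10*888 + 73 = 8953.
  i=5: a_5=12, p_5 = 12*54454 + 5401 = 658849, q_5 = 12*8953 + 888 = 108324.
  i=6: a_6=4, p_6 = 4*658849 + 54454 = 2689850, q_6 = 4*108324 + 8953 = 442249.
  i=7: a_7=5, p_7 = 5*2689850 + 658849 = 14108099, q_7 = 5*442249 + 108324 = 2319569.

6/1, 73/12, 444/73, 5401/888, 54454/8953, 658849/108324, 2689850/442249, 14108099/2319569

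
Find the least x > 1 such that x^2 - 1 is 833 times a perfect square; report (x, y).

First expand sqrt(833) as a continued fraction. With x_i = (sqrt(833) + m_i)/d_i and (m_0, d_0) = (0, 1): a_0 = floor(sqrt(833)) = 28, since 28^2 = 784 <= 833 < 841 = 29^2.
Iterate m_{i+1} = d_i*a_i - m_i, d_{i+1} = (833 - m_{i+1}^2)/d_i, a_{i+1} = floor((a_0 + m_{i+1})/d_{i+1}):
  m_1 = 1*28 - 0 = 28, d_1 = (833 - 28^2)/1 = 49/1 = 49, a_1 = floor((28 + 28)/49) = 1.
  m_2 = 49*1 - 28 = 21, d_2 = (833 - 21^2)/49 = 392/49 = 8, a_2 = floor((28 + 21)/8) = 6.
  m_3 = 8*6 - 21 = 27, d_3 = (833 - 27^2)/8 = 104/8 = 13, a_3 = floor((28 + 27)/13) = 4.
  m_4 = 13*4 - 27 = 25, d_4 = (833 - 25^2)/13 = 208/13 = 16, a_4 = floor((28 + 25)/16) = 3.
  m_5 = 16*3 - 25 = 23, d_5 = (833 - 23^2)/16 = 304/16 = 19, a_5 = floor((28 + 23)/19) = 2.
  m_6 = 19*2 - 23 = 15, d_6 = (833 - 15^2)/19 = 608/19 = 32, a_6 = floor((28 + 15)/32) = 1.
  m_7 = 32*1 - 15 = 17, d_7 = (833 - 17^2)/32 = 544/32 = 17, a_7 = floor((28 + 17)/17) = 2.
  m_8 = 17*2 - 17 = 17, d_8 = (833 - 17^2)/17 = 544/17 = 32, a_8 = floor((28 + 17)/32) = 1.
  m_9 = 32*1 - 17 = 15, d_9 = (833 - 15^2)/32 = 608/32 = 19, a_9 = floor((28 + 15)/19) = 2.
  m_10 = 19*2 - 15 = 23, d_10 = (833 - 23^2)/19 = 304/19 = 16, a_10 = floor((28 + 23)/16) = 3.
  m_11 = 16*3 - 23 = 25, d_11 = (833 - 25^2)/16 = 208/16 = 13, a_11 = floor((28 + 25)/13) = 4.
  m_12 = 13*4 - 25 = 27, d_12 = (833 - 27^2)/13 = 104/13 = 8, a_12 = floor((28 + 27)/8) = 6.
  m_13 = 8*6 - 27 = 21, d_13 = (833 - 21^2)/8 = 392/8 = 49, a_13 = floor((28 + 21)/49) = 1.
  m_14 = 49*1 - 21 = 28, d_14 = (833 - 28^2)/49 = 49/49 = 1, a_14 = floor((28 + 28)/1) = 56.
  m_15 = 1*56 - 28 = 28, d_15 = (833 - 28^2)/1 = 49/1 = 49: (m_15, d_15) = (m_1, d_1) = (28, 49), so from here the quotients repeat a_1, ..., a_14; the period length is 14.
So sqrt(833) = [28; (1, 6, 4, 3, 2, 1, 2, 1, 2, 3, 4, 6, 1, 56)] with period length k = 14.
k is even, so the fundamental solution of x^2 - 833y^2 = 1 is (p_{k-1}, q_{k-1}) = (p_13, q_13); compute convergents through index 13.
Convergents (p_i = a_i*p_{i-1} + p_{i-2}, q_i = a_i*q_{i-1} + q_{i-2} with p_{-2}=0, p_{-1}=1, q_{-2}=1, q_{-1}=0):
  i=0: a_0=28, p_0 = 28*1 + 0 = 28, q_0 = 28*0 + 1 = 1.
  i=1: a_1=1, p_1 = 1*28 + 1 = 29, q_1 = 1*1 + 0 = 1.
  i=2: a_2=6, p_2 = 6*29 + 28 = 202, q_2 = 6*1 + 1 = 7.
  i=3: a_3=4, p_3 = 4*202 + 29 = 837, q_3 = 4*7 + 1 = 29.
  i=4: a_4=3, p_4 = 3*837 + 202 = 2713, q_4 = 3*29 + 7 = 94.
  i=5: a_5=2, p_5 = 2*2713 + 837 = 6263, q_5 = 2*94 + 29 = 217.
  i=6: a_6=1, p_6 = 1*6263 + 2713 = 8976, q_6 = 1*217 + 94 = 311.
  i=7: a_7=2, p_7 = 2*8976 + 6263 = 24215, q_7 = 2*311 + 217 = 839.
  i=8: a_8=1, p_8 = 1*24215 + 8976 = 33191, q_8 = 1*839 + 311 = 1150.
  i=9: a_9=2, p_9 = 2*33191 + 24215 = 90597, q_9 = 2*1150 + 839 = 3139.
  i=10: a_10=3, p_10 = 3*90597 + 33191 = 304982, q_10 = 3*3139 + 1150 = 10567.
  i=11: a_11=4, p_11 = 4*304982 + 90597 = 1310525, q_11 = 4*10567 + 3139 = 45407.
  i=12: a_12=6, p_12 = 6*1310525 + 304982 = 8168132, q_12 = 6*45407 + 10567 = 283009.
  i=13: a_13=1, p_13 = 1*8168132 + 1310525 = 9478657, q_13 = 1*283009 + 45407 = 328416.
Check: 9478657^2 - 833*328416^2 = 89844938523649 - 89844938523648 = 1, so (x, y) = (9478657, 328416) solves the equation, and by the theorem it is the least positive solution.

(x, y) = (9478657, 328416)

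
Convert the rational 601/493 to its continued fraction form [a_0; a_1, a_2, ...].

Run the Euclidean algorithm on 601 and 493; the successive quotients are the partial quotients a_0, a_1, ... (each step inverts the fractional part left over by the previous one):
  601 = 1*493 + 108, so a_0 = 1.
  493 = 4*108 + 61, so a_1 = 4.
  108 = 1*61 + 47, so a_2 = 1.
  61 = 1*47 + 14, so a_3 = 1.
  47 = 3*14 + 5, so a_4 = 3.
  14 = 2*5 + 4, so a_5 = 2.
  5 = 1*4 + 1, so a_6 = 1.
  4 = 4*1 + 0, so a_7 = 4.
The remainder reaches 0 after 8 divisions, so the expansion has 8 partial quotients, read off in order.

[1; 4, 1, 1, 3, 2, 1, 4]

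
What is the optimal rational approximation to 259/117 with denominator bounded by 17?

31/14

Expand x = 259/117 as a continued fraction with the Euclidean algorithm:
  259 = 2*117 + 25, so a_0 = 2.
  117 = 4*25 + 17, so a_1 = 4.
  25 = 1*17 + 8, so a_2 = 1.
  17 = 2*8 + 1, so a_3 = 2.
  8 = 8*1 + 0, so a_4 = 8.
so x = [2; 4, 1, 2, 8].
Convergents (p_i = a_i*p_{i-1} + p_{i-2}, q_i = a_i*q_{i-1} + q_{i-2} with p_{-2}=0, p_{-1}=1, q_{-2}=1, q_{-1}=0), until the denominator exceeds 17:
  i=0: a_0=2, p_0 = 2*1 + 0 = 2, q_0 = 2*0 + 1 = 1.
  i=1: a_1=4, p_1 = 4*2 + 1 = 9, q_1 = 4*1 + 0 = 4.
  i=2: a_2=1, p_2 = 1*9 + 2 = 11, q_2 = 1*4 + 1 = 5.
  i=3: a_3=2, p_3 = 2*11 + 9 = 31, q_3 = 2*5 + 4 = 14.
  i=4: a_4=8, p_4 = 8*31 + 11 = 259, q_4 = 8*14 + 5 = 117.
q_4 = 117 > 17, so the last convergent with denominator <= 17 is p_3/q_3 = 31/14.
The closest fraction with denominator <= 17 is either p_3/q_3 or the intermediate fraction (k*p_3 + p_2)/(k*q_3 + q_2) with the largest k >= 1 whose denominator stays <= 17; these approach x as k grows, and every other convergent or intermediate fraction in range is farther away.
Largest k: floor((17 - q_2)/q_3) = floor((17 - 5)/14) = 0.
Since k = 0, no intermediate fraction beyond p_3/q_3 has denominator <= 17, so the convergent 31/14 is the closest (its error is |259*14 - 31*117|/(117*14) = 1/1638).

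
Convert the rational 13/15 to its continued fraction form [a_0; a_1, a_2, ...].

Run the Euclidean algorithm on 13 and 15; the successive quotients are the partial quotients a_0, a_1, ... (each step inverts the fractional part left over by the previous one):
  13 = 0*15 + 13, so a_0 = 0.
  15 = 1*13 + 2, so a_1 = 1.
  13 = 6*2 + 1, so a_2 = 6.
  2 = 2*1 + 0, so a_3 = 2.
The remainder reaches 0 after 4 divisions, so the expansion has 4 partial quotients, read off in order.

[0; 1, 6, 2]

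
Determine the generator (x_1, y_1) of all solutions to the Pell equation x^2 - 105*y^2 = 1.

(x, y) = (41, 4)

First expand sqrt(105) as a continued fraction. With x_i = (sqrt(105) + m_i)/d_i and (m_0, d_0) = (0, 1): a_0 = floor(sqrt(105)) = 10, since 10^2 = 100 <= 105 < 121 = 11^2.
Iterate m_{i+1} = d_i*a_i - m_i, d_{i+1} = (105 - m_{i+1}^2)/d_i, a_{i+1} = floor((a_0 + m_{i+1})/d_{i+1}):
  m_1 = 1*10 - 0 = 10, d_1 = (105 - 10^2)/1 = 5/1 = 5, a_1 = floor((10 + 10)/5) = 4.
  m_2 = 5*4 - 10 = 10, d_2 = (105 - 10^2)/5 = 5/5 = 1, a_2 = floor((10 + 10)/1) = 20.
  m_3 = 1*20 - 10 = 10, d_3 = (105 - 10^2)/1 = 5/1 = 5: (m_3, d_3) = (m_1, d_1) = (10, 5), so from here the quotients repeat a_1, a_2; the period length is 2.
So sqrt(105) = [10; (4, 20)] with period length k = 2.
k is even, so the fundamental solution of x^2 - 105y^2 = 1 is (p_{k-1}, q_{k-1}) = (p_1, q_1); compute convergents through index 1.
Convergents (p_i = a_i*p_{i-1} + p_{i-2}, q_i = a_i*q_{i-1} + q_{i-2} with p_{-2}=0, p_{-1}=1, q_{-2}=1, q_{-1}=0):
  i=0: a_0=10, p_0 = 10*1 + 0 = 10, q_0 = 10*0 + 1 = 1.
  i=1: a_1=4, p_1 = 4*10 + 1 = 41, q_1 = 4*1 + 0 = 4.
Check: 41^2 - 105*4^2 = 1681 - 1680 = 1, so (x, y) = (41, 4) solves the equation, and by the theorem it is the least positive solution.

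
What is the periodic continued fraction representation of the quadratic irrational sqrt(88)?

[9; (2, 1, 1, 1, 2, 18)]

Write x_i = (sqrt(88) + m_i)/d_i with (m_0, d_0) = (0, 1). a_0 = floor(sqrt(88)) = 9, since 9^2 = 81 <= 88 < 100 = 10^2.
Iterate m_{i+1} = d_i*a_i - m_i, d_{i+1} = (88 - m_{i+1}^2)/d_i, a_{i+1} = floor((a_0 + m_{i+1})/d_{i+1}):
  m_1 = 1*9 - 0 = 9, d_1 = (88 - 9^2)/1 = 7/1 = 7, a_1 = floor((9 + 9)/7) = 2.
  m_2 = 7*2 - 9 = 5, d_2 = (88 - 5^2)/7 = 63/7 = 9, a_2 = floor((9 + 5)/9) = 1.
  m_3 = 9*1 - 5 = 4, d_3 = (88 - 4^2)/9 = 72/9 = 8, a_3 = floor((9 + 4)/8) = 1.
  m_4 = 8*1 - 4 = 4, d_4 = (88 - 4^2)/8 = 72/8 = 9, a_4 = floor((9 + 4)/9) = 1.
  m_5 = 9*1 - 4 = 5, d_5 = (88 - 5^2)/9 = 63/9 = 7, a_5 = floor((9 + 5)/7) = 2.
  m_6 = 7*2 - 5 = 9, d_6 = (88 - 9^2)/7 = 7/7 = 1, a_6 = floor((9 + 9)/1) = 18.
  m_7 = 1*18 - 9 = 9, d_7 = (88 - 9^2)/1 = 7/1 = 7: (m_7, d_7) = (m_1, d_1) = (9, 7), so from here the quotients repeat a_1, ..., a_6; the period length is 6.
Hence the expansion of sqrt(88) is a_0 = 9 followed by the repeating block 2, 1, 1, 1, 2, 18 (period 6).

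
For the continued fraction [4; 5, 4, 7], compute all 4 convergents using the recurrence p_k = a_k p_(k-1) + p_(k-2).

Using the convergent recurrence p_i = a_i*p_{i-1} + p_{i-2}, q_i = a_i*q_{i-1} + q_{i-2} with p_{-2}=0, p_{-1}=1, q_{-2}=1, q_{-1}=0:
  i=0: a_0=4, p_0 = 4*1 + 0 = 4, q_0 = 4*0 + 1 = 1.
  i=1: a_1=5, p_1 = 5*4 + 1 = 21, q_1 = 5*1 + 0 = 5.
  i=2: a_2=4, p_2 = 4*21 + 4 = 88, q_2 = 4*5 + 1 = 21.
  i=3: a_3=7, p_3 = 7*88 + 21 = 637, q_3 = 7*21 + 5 = 152.

4/1, 21/5, 88/21, 637/152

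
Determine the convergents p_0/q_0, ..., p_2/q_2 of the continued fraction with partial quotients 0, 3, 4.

0/1, 1/3, 4/13

Using the convergent recurrence p_i = a_i*p_{i-1} + p_{i-2}, q_i = a_i*q_{i-1} + q_{i-2} with p_{-2}=0, p_{-1}=1, q_{-2}=1, q_{-1}=0:
  i=0: a_0=0, p_0 = 0*1 + 0 = 0, q_0 = 0*0 + 1 = 1.
  i=1: a_1=3, p_1 = 3*0 + 1 = 1, q_1 = 3*1 + 0 = 3.
  i=2: a_2=4, p_2 = 4*1 + 0 = 4, q_2 = 4*3 + 1 = 13.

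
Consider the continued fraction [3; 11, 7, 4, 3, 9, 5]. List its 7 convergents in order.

3/1, 34/11, 241/78, 998/323, 3235/1047, 30113/9746, 153800/49777

Using the convergent recurrence p_i = a_i*p_{i-1} + p_{i-2}, q_i = a_i*q_{i-1} + q_{i-2} with p_{-2}=0, p_{-1}=1, q_{-2}=1, q_{-1}=0:
  i=0: a_0=3, p_0 = 3*1 + 0 = 3, q_0 = 3*0 + 1 = 1.
  i=1: a_1=11, p_1 = 11*3 + 1 = 34, q_1 = 11*1 + 0 = 11.
  i=2: a_2=7, p_2 = 7*34 + 3 = 241, q_2 = 7*11 + 1 = 78.
  i=3: a_3=4, p_3 = 4*241 + 34 = 998, q_3 = 4*78 + 11 = 323.
  i=4: a_4=3, p_4 = 3*998 + 241 = 3235, q_4 = 3*323 + 78 = 1047.
  i=5: a_5=9, p_5 = 9*3235 + 998 = 30113, q_5 = 9*1047 + 323 = 9746.
  i=6: a_6=5, p_6 = 5*30113 + 3235 = 153800, q_6 = 5*9746 + 1047 = 49777.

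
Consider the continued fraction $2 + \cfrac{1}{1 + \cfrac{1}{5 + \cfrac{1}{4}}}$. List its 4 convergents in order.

2/1, 3/1, 17/6, 71/25

Using the convergent recurrence p_i = a_i*p_{i-1} + p_{i-2}, q_i = a_i*q_{i-1} + q_{i-2} with p_{-2}=0, p_{-1}=1, q_{-2}=1, q_{-1}=0:
  i=0: a_0=2, p_0 = 2*1 + 0 = 2, q_0 = 2*0 + 1 = 1.
  i=1: a_1=1, p_1 = 1*2 + 1 = 3, q_1 = 1*1 + 0 = 1.
  i=2: a_2=5, p_2 = 5*3 + 2 = 17, q_2 = 5*1 + 1 = 6.
  i=3: a_3=4, p_3 = 4*17 + 3 = 71, q_3 = 4*6 + 1 = 25.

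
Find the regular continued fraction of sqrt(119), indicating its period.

Write x_i = (sqrt(119) + m_i)/d_i with (m_0, d_0) = (0, 1). a_0 = floor(sqrt(119)) = 10, since 10^2 = 100 <= 119 < 121 = 11^2.
Iterate m_{i+1} = d_i*a_i - m_i, d_{i+1} = (119 - m_{i+1}^2)/d_i, a_{i+1} = floor((a_0 + m_{i+1})/d_{i+1}):
  m_1 = 1*10 - 0 = 10, d_1 = (119 - 10^2)/1 = 19/1 = 19, a_1 = floor((10 + 10)/19) = 1.
  m_2 = 19*1 - 10 = 9, d_2 = (119 - 9^2)/19 = 38/19 = 2, a_2 = floor((10 + 9)/2) = 9.
  m_3 = 2*9 - 9 = 9, d_3 = (119 - 9^2)/2 = 38/2 = 19, a_3 = floor((10 + 9)/19) = 1.
  m_4 = 19*1 - 9 = 10, d_4 = (119 - 10^2)/19 = 19/19 = 1, a_4 = floor((10 + 10)/1) = 20.
  m_5 = 1*20 - 10 = 10, d_5 = (119 - 10^2)/1 = 19/1 = 19: (m_5, d_5) = (m_1, d_1) = (10, 19), so from here the quotients repeat a_1, ..., a_4; the period length is 4.
Hence the expansion of sqrt(119) is a_0 = 10 followed by the repeating block 1, 9, 1, 20 (period 4).

[10; (1, 9, 1, 20)]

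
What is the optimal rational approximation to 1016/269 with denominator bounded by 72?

34/9

Expand x = 1016/269 as a continued fraction with the Euclidean algorithm:
  1016 = 3*269 + 209, so a_0 = 3.
  269 = 1*209 + 60, so a_1 = 1.
  209 = 3*60 + 29, so a_2 = 3.
  60 = 2*29 + 2, so a_3 = 2.
  29 = 14*2 + 1, so a_4 = 14.
  2 = 2*1 + 0, so a_5 = 2.
so x = [3; 1, 3, 2, 14, 2].
Convergents (p_i = a_i*p_{i-1} + p_{i-2}, q_i = a_i*q_{i-1} + q_{i-2} with p_{-2}=0, p_{-1}=1, q_{-2}=1, q_{-1}=0), until the denominator exceeds 72:
  i=0: a_0=3, p_0 = 3*1 + 0 = 3, q_0 = 3*0 + 1 = 1.
  i=1: a_1=1, p_1 = 1*3 + 1 = 4, q_1 = 1*1 + 0 = 1.
  i=2: a_2=3, p_2 = 3*4 + 3 = 15, q_2 = 3*1 + 1 = 4.
  i=3: a_3=2, p_3 = 2*15 + 4 = 34, q_3 = 2*4 + 1 = 9.
  i=4: a_4=14, p_4 = 14*34 + 15 = 491, q_4 = 14*9 + 4 = 130.
q_4 = 130 > 72, so the last convergent with denominator <= 72 is p_3/q_3 = 34/9.
The closest fraction with denominator <= 72 is either p_3/q_3 or the intermediate fraction (k*p_3 + p_2)/(k*q_3 + q_2) with the largest k >= 1 whose denominator stays <= 72; these approach x as k grows, and every other convergent or intermediate fraction in range is farther away.
Largest k: floor((72 - q_2)/q_3) = floor((72 - 4)/9) = 7.
That gives (7*34 + 15)/(7*9 + 4) = 253/67.
Compare the errors: |x - 34/9| = |1016*9 - 34*269|/(269*9) = 2/2421, and |x - 253/67| = |1016*67 - 253*269|/(269*67) = 15/18023.
Cross-multiplying, 2*18023 = 36046 < 36315 = 15*2421, so 2/2421 is smaller: the convergent 34/9 is closer to x than 253/67.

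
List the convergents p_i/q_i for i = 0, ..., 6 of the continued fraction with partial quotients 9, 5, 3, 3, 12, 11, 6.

Using the convergent recurrence p_i = a_i*p_{i-1} + p_{i-2}, q_i = a_i*q_{i-1} + q_{i-2} with p_{-2}=0, p_{-1}=1, q_{-2}=1, q_{-1}=0:
  i=0: a_0=9, p_0 = 9*1 + 0 = 9, q_0 = 9*0 + 1 = 1.
  i=1: a_1=5, p_1 = 5*9 + 1 = 46, q_1 = 5*1 + 0 = 5.
  i=2: a_2=3, p_2 = 3*46 + 9 = 147, q_2 = 3*5 + 1 = 16.
  i=3: a_3=3, p_3 = 3*147 + 46 = 487, q_3 = 3*16 + 5 = 53.
  i=4: a_4=12, p_4 = 12*487 + 147 = 5991, q_4 = 12*53 + 16 = 652.
  i=5: a_5=11, p_5 = 11*5991 + 487 = 66388, q_5 = 11*652 + 53 = 7225.
  i=6: a_6=6, p_6 = 6*66388 + 5991 = 404319, q_6 = 6*7225 + 652 = 44002.

9/1, 46/5, 147/16, 487/53, 5991/652, 66388/7225, 404319/44002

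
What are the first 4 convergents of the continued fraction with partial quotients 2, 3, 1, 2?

Using the convergent recurrence p_i = a_i*p_{i-1} + p_{i-2}, q_i = a_i*q_{i-1} + q_{i-2} with p_{-2}=0, p_{-1}=1, q_{-2}=1, q_{-1}=0:
  i=0: a_0=2, p_0 = 2*1 + 0 = 2, q_0 = 2*0 + 1 = 1.
  i=1: a_1=3, p_1 = 3*2 + 1 = 7, q_1 = 3*1 + 0 = 3.
  i=2: a_2=1, p_2 = 1*7 + 2 = 9, q_2 = 1*3 + 1 = 4.
  i=3: a_3=2, p_3 = 2*9 + 7 = 25, q_3 = 2*4 + 3 = 11.

2/1, 7/3, 9/4, 25/11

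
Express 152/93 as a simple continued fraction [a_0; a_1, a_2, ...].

[1; 1, 1, 1, 2, 1, 3, 2]

Run the Euclidean algorithm on 152 and 93; the successive quotients are the partial quotients a_0, a_1, ... (each step inverts the fractional part left over by the previous one):
  152 = 1*93 + 59, so a_0 = 1.
  93 = 1*59 + 34, so a_1 = 1.
  59 = 1*34 + 25, so a_2 = 1.
  34 = 1*25 + 9, so a_3 = 1.
  25 = 2*9 + 7, so a_4 = 2.
  9 = 1*7 + 2, so a_5 = 1.
  7 = 3*2 + 1, so a_6 = 3.
  2 = 2*1 + 0, so a_7 = 2.
The remainder reaches 0 after 8 divisions, so the expansion has 8 partial quotients, read off in order.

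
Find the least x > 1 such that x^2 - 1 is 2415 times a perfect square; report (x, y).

(x, y) = (344, 7)

First expand sqrt(2415) as a continued fraction. With x_i = (sqrt(2415) + m_i)/d_i and (m_0, d_0) = (0, 1): a_0 = floor(sqrt(2415)) = 49, since 49^2 = 2401 <= 2415 < 2500 = 50^2.
Iterate m_{i+1} = d_i*a_i - m_i, d_{i+1} = (2415 - m_{i+1}^2)/d_i, a_{i+1} = floor((a_0 + m_{i+1})/d_{i+1}):
  m_1 = 1*49 - 0 = 49, d_1 = (2415 - 49^2)/1 = 14/1 = 14, a_1 = floor((49 + 49)/14) = 7.
  m_2 = 14*7 - 49 = 49, d_2 = (2415 - 49^2)/14 = 14/14 = 1, a_2 = floor((49 + 49)/1) = 98.
  m_3 = 1*98 - 49 = 49, d_3 = (2415 - 49^2)/1 = 14/1 = 14: (m_3, d_3) = (m_1, d_1) = (49, 14), so from here the quotients repeat a_1, a_2; the period length is 2.
So sqrt(2415) = [49; (7, 98)] with period length k = 2.
k is even, so the fundamental solution of x^2 - 2415y^2 = 1 is (p_{k-1}, q_{k-1}) = (p_1, q_1); compute convergents through index 1.
Convergents (p_i = a_i*p_{i-1} + p_{i-2}, q_i = a_i*q_{i-1} + q_{i-2} with p_{-2}=0, p_{-1}=1, q_{-2}=1, q_{-1}=0):
  i=0: a_0=49, p_0 = 49*1 + 0 = 49, q_0 = 49*0 + 1 = 1.
  i=1: a_1=7, p_1 = 7*49 + 1 = 344, q_1 = 7*1 + 0 = 7.
Check: 344^2 - 2415*7^2 = 118336 - 118335 = 1, so (x, y) = (344, 7) solves the equation, and by the theorem it is the least positive solution.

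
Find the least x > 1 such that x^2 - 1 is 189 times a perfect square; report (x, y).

(x, y) = (55, 4)

First expand sqrt(189) as a continued fraction. With x_i = (sqrt(189) + m_i)/d_i and (m_0, d_0) = (0, 1): a_0 = floor(sqrt(189)) = 13, since 13^2 = 169 <= 189 < 196 = 14^2.
Iterate m_{i+1} = d_i*a_i - m_i, d_{i+1} = (189 - m_{i+1}^2)/d_i, a_{i+1} = floor((a_0 + m_{i+1})/d_{i+1}):
  m_1 = 1*13 - 0 = 13, d_1 = (189 - 13^2)/1 = 20/1 = 20, a_1 = floor((13 + 13)/20) = 1.
  m_2 = 20*1 - 13 = 7, d_2 = (189 - 7^2)/20 = 140/20 = 7, a_2 = floor((13 + 7)/7) = 2.
  m_3 = 7*2 - 7 = 7, d_3 = (189 - 7^2)/7 = 140/7 = 20, a_3 = floor((13 + 7)/20) = 1.
  m_4 = 20*1 - 7 = 13, d_4 = (189 - 13^2)/20 = 20/20 = 1, a_4 = floor((13 + 13)/1) = 26.
  m_5 = 1*26 - 13 = 13, d_5 = (189 - 13^2)/1 = 20/1 = 20: (m_5, d_5) = (m_1, d_1) = (13, 20), so from here the quotients repeat a_1, ..., a_4; the period length is 4.
So sqrt(189) = [13; (1, 2, 1, 26)] with period length k = 4.
k is even, so the fundamental solution of x^2 - 189y^2 = 1 is (p_{k-1}, q_{k-1}) = (p_3, q_3); compute convergents through index 3.
Convergents (p_i = a_i*p_{i-1} + p_{i-2}, q_i = a_i*q_{i-1} + q_{i-2} with p_{-2}=0, p_{-1}=1, q_{-2}=1, q_{-1}=0):
  i=0: a_0=13, p_0 = 13*1 + 0 = 13, q_0 = 13*0 + 1 = 1.
  i=1: a_1=1, p_1 = 1*13 + 1 = 14, q_1 = 1*1 + 0 = 1.
  i=2: a_2=2, p_2 = 2*14 + 13 = 41, q_2 = 2*1 + 1 = 3.
  i=3: a_3=1, p_3 = 1*41 + 14 = 55, q_3 = 1*3 + 1 = 4.
Check: 55^2 - 189*4^2 = 3025 - 3024 = 1, so (x, y) = (55, 4) solves the equation, and by the theorem it is the least positive solution.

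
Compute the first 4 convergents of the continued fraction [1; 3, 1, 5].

1/1, 4/3, 5/4, 29/23

Using the convergent recurrence p_i = a_i*p_{i-1} + p_{i-2}, q_i = a_i*q_{i-1} + q_{i-2} with p_{-2}=0, p_{-1}=1, q_{-2}=1, q_{-1}=0:
  i=0: a_0=1, p_0 = 1*1 + 0 = 1, q_0 = 1*0 + 1 = 1.
  i=1: a_1=3, p_1 = 3*1 + 1 = 4, q_1 = 3*1 + 0 = 3.
  i=2: a_2=1, p_2 = 1*4 + 1 = 5, q_2 = 1*3 + 1 = 4.
  i=3: a_3=5, p_3 = 5*5 + 4 = 29, q_3 = 5*4 + 3 = 23.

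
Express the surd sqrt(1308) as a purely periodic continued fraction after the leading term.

[36; (6, 72)]

Write x_i = (sqrt(1308) + m_i)/d_i with (m_0, d_0) = (0, 1). a_0 = floor(sqrt(1308)) = 36, since 36^2 = 1296 <= 1308 < 1369 = 37^2.
Iterate m_{i+1} = d_i*a_i - m_i, d_{i+1} = (1308 - m_{i+1}^2)/d_i, a_{i+1} = floor((a_0 + m_{i+1})/d_{i+1}):
  m_1 = 1*36 - 0 = 36, d_1 = (1308 - 36^2)/1 = 12/1 = 12, a_1 = floor((36 + 36)/12) = 6.
  m_2 = 12*6 - 36 = 36, d_2 = (1308 - 36^2)/12 = 12/12 = 1, a_2 = floor((36 + 36)/1) = 72.
  m_3 = 1*72 - 36 = 36, d_3 = (1308 - 36^2)/1 = 12/1 = 12: (m_3, d_3) = (m_1, d_1) = (36, 12), so from here the quotients repeat a_1, a_2; the period length is 2.
Hence the expansion of sqrt(1308) is a_0 = 36 followed by the repeating block 6, 72 (period 2).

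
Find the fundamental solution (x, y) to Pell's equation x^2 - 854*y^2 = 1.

First expand sqrt(854) as a continued fraction. With x_i = (sqrt(854) + m_i)/d_i and (m_0, d_0) = (0, 1): a_0 = floor(sqrt(854)) = 29, since 29^2 = 841 <= 854 < 900 = 30^2.
Iterate m_{i+1} = d_i*a_i - m_i, d_{i+1} = (854 - m_{i+1}^2)/d_i, a_{i+1} = floor((a_0 + m_{i+1})/d_{i+1}):
  m_1 = 1*29 - 0 = 29, d_1 = (854 - 29^2)/1 = 13/1 = 13, a_1 = floor((29 + 29)/13) = 4.
  m_2 = 13*4 - 29 = 23, d_2 = (854 - 23^2)/13 = 325/13 = 25, a_2 = floor((29 + 23)/25) = 2.
  m_3 = 25*2 - 23 = 27, d_3 = (854 - 27^2)/25 = 125/25 = 5, a_3 = floor((29 + 27)/5) = 11.
  m_4 = 5*11 - 27 = 28, d_4 = (854 - 28^2)/5 = 70/5 = 14, a_4 = floor((29 + 28)/14) = 4.
  m_5 = 14*4 - 28 = 28, d_5 = (854 - 28^2)/14 = 70/14 = 5, a_5 = floor((29 + 28)/5) = 11.
  m_6 = 5*11 - 28 = 27, d_6 = (854 - 27^2)/5 = 125/5 = 25, a_6 = floor((29 + 27)/25) = 2.
  m_7 = 25*2 - 27 = 23, d_7 = (854 - 23^2)/25 = 325/25 = 13, a_7 = floor((29 + 23)/13) = 4.
  m_8 = 13*4 - 23 = 29, d_8 = (854 - 29^2)/13 = 13/13 = 1, a_8 = floor((29 + 29)/1) = 58.
  m_9 = 1*58 - 29 = 29, d_9 = (854 - 29^2)/1 = 13/1 = 13: (m_9, d_9) = (m_1, d_1) = (29, 13), so from here the quotients repeat a_1, ..., a_8; the period length is 8.
So sqrt(854) = [29; (4, 2, 11, 4, 11, 2, 4, 58)] with period length k = 8.
k is even, so the fundamental solution of x^2 - 854y^2 = 1 is (p_{k-1}, q_{k-1}) = (p_7, q_7); compute convergents through index 7.
Convergents (p_i = a_i*p_{i-1} + p_{i-2}, q_i = a_i*q_{i-1} + q_{i-2} with p_{-2}=0, p_{-1}=1, q_{-2}=1, q_{-1}=0):
  i=0: a_0=29, p_0 = 29*1 + 0 = 29, q_0 = 29*0 + 1 = 1.
  i=1: a_1=4, p_1 = 4*29 + 1 = 117, q_1 = 4*1 + 0 = 4.
  i=2: a_2=2, p_2 = 2*117 + 29 = 263, q_2 = 2*4 + 1 = 9.
  i=3: a_3=11, p_3 = 11*263 + 117 = 3010, q_3 = 11*9 + 4 = 103.
  i=4: a_4=4, p_4 = 4*3010 + 263 = 12303, q_4 = 4*103 + 9 = 421.
  i=5: a_5=11, p_5 = 11*12303 + 3010 = 138343, q_5 = 11*421 + 103 = 4734.
  i=6: a_6=2, p_6 = 2*138343 + 12303 = 288989, q_6 = 2*4734 + 421 = 9889.
  i=7: a_7=4, p_7 = 4*288989 + 138343 = 1294299, q_7 = 4*9889 + 4734 = 44290.
Check: 1294299^2 - 854*44290^2 = 1675209901401 - 1675209901400 = 1, so (x, y) = (1294299, 44290) solves the equation, and by the theorem it is the least positive solution.

(x, y) = (1294299, 44290)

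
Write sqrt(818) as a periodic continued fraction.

[28; (1, 1, 1, 1, 56)]

Write x_i = (sqrt(818) + m_i)/d_i with (m_0, d_0) = (0, 1). a_0 = floor(sqrt(818)) = 28, since 28^2 = 784 <= 818 < 841 = 29^2.
Iterate m_{i+1} = d_i*a_i - m_i, d_{i+1} = (818 - m_{i+1}^2)/d_i, a_{i+1} = floor((a_0 + m_{i+1})/d_{i+1}):
  m_1 = 1*28 - 0 = 28, d_1 = (818 - 28^2)/1 = 34/1 = 34, a_1 = floor((28 + 28)/34) = 1.
  m_2 = 34*1 - 28 = 6, d_2 = (818 - 6^2)/34 = 782/34 = 23, a_2 = floor((28 + 6)/23) = 1.
  m_3 = 23*1 - 6 = 17, d_3 = (818 - 17^2)/23 = 529/23 = 23, a_3 = floor((28 + 17)/23) = 1.
  m_4 = 23*1 - 17 = 6, d_4 = (818 - 6^2)/23 = 782/23 = 34, a_4 = floor((28 + 6)/34) = 1.
  m_5 = 34*1 - 6 = 28, d_5 = (818 - 28^2)/34 = 34/34 = 1, a_5 = floor((28 + 28)/1) = 56.
  m_6 = 1*56 - 28 = 28, d_6 = (818 - 28^2)/1 = 34/1 = 34: (m_6, d_6) = (m_1, d_1) = (28, 34), so from here the quotients repeat a_1, ..., a_5; the period length is 5.
Hence the expansion of sqrt(818) is a_0 = 28 followed by the repeating block 1, 1, 1, 1, 56 (period 5).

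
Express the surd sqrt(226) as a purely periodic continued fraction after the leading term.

[15; (30)]

Write x_i = (sqrt(226) + m_i)/d_i with (m_0, d_0) = (0, 1). a_0 = floor(sqrt(226)) = 15, since 15^2 = 225 <= 226 < 256 = 16^2.
Iterate m_{i+1} = d_i*a_i - m_i, d_{i+1} = (226 - m_{i+1}^2)/d_i, a_{i+1} = floor((a_0 + m_{i+1})/d_{i+1}):
  m_1 = 1*15 - 0 = 15, d_1 = (226 - 15^2)/1 = 1/1 = 1, a_1 = floor((15 + 15)/1) = 30.
  m_2 = 1*30 - 15 = 15, d_2 = (226 - 15^2)/1 = 1/1 = 1: (m_2, d_2) = (m_1, d_1) = (15, 1), so from here the quotient a_1 repeats; the period length is 1.
Hence the expansion of sqrt(226) is a_0 = 15 followed by the repeating block 30 (period 1).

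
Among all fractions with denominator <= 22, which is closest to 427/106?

89/22

Expand x = 427/106 as a continued fraction with the Euclidean algorithm:
  427 = 4*106 + 3, so a_0 = 4.
  106 = 35*3 + 1, so a_1 = 35.
  3 = 3*1 + 0, so a_2 = 3.
so x = [4; 35, 3].
Convergents (p_i = a_i*p_{i-1} + p_{i-2}, q_i = a_i*q_{i-1} + q_{i-2} with p_{-2}=0, p_{-1}=1, q_{-2}=1, q_{-1}=0), until the denominator exceeds 22:
  i=0: a_0=4, p_0 = 4*1 + 0 = 4, q_0 = 4*0 + 1 = 1.
  i=1: a_1=35, p_1 = 35*4 + 1 = 141, q_1 = 35*1 + 0 = 35.
q_1 = 35 > 22, so the last convergent with denominator <= 22 is p_0/q_0 = 4/1.
The closest fraction with denominator <= 22 is either p_0/q_0 or the intermediate fraction (k*p_0 + p_{-1})/(k*q_0 + q_{-1}) with the largest k >= 1 whose denominator stays <= 22; these approach x as k grows, and every other convergent or intermediate fraction in range is farther away.
Largest k: floor((22 - q_{-1})/q_0) = floor((22 - 0)/1) = 22 (using the seeds p_{-1} = 1, q_{-1} = 0).
That gives (22*4 + 1)/(22*1 + 0) = 89/22.
Compare the errors: |x - 4/1| = |427*1 - 4*106|/(106*1) = 3/106, and |x - 89/22| = |427*22 - 89*106|/(106*22) = 40/2332.
Cross-multiplying, 40*106 = 4240 < 6996 = 3*2332, so 40/2332 is smaller: the intermediate fraction 89/22 is closer to x than 4/1.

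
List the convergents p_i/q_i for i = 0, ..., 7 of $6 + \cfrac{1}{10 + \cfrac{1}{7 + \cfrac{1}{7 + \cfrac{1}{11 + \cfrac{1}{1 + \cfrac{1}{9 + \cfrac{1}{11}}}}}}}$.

6/1, 61/10, 433/71, 3092/507, 34445/5648, 37537/6155, 372278/61043, 4132595/677628

Using the convergent recurrence p_i = a_i*p_{i-1} + p_{i-2}, q_i = a_i*q_{i-1} + q_{i-2} with p_{-2}=0, p_{-1}=1, q_{-2}=1, q_{-1}=0:
  i=0: a_0=6, p_0 = 6*1 + 0 = 6, q_0 = 6*0 + 1 = 1.
  i=1: a_1=10, p_1 = 10*6 + 1 = 61, q_1 = 10*1 + 0 = 10.
  i=2: a_2=7, p_2 = 7*61 + 6 = 433, q_2 = 7*10 + 1 = 71.
  i=3: a_3=7, p_3 = 7*433 + 61 = 3092, q_3 = 7*71 + 10 = 507.
  i=4: a_4=11, p_4 = 11*3092 + 433 = 34445, q_4 = 11*507 + 71 = 5648.
  i=5: a_5=1, p_5 = 1*34445 + 3092 = 37537, q_5 = 1*5648 + 507 = 6155.
  i=6: a_6=9, p_6 = 9*37537 + 34445 = 372278, q_6 = 9*6155 + 5648 = 61043.
  i=7: a_7=11, p_7 = 11*372278 + 37537 = 4132595, q_7 = 11*61043 + 6155 = 677628.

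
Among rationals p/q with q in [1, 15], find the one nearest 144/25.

Expand x = 144/25 as a continued fraction with the Euclidean algorithm:
  144 = 5*25 + 19, so a_0 = 5.
  25 = 1*19 + 6, so a_1 = 1.
  19 = 3*6 + 1, so a_2 = 3.
  6 = 6*1 + 0, so a_3 = 6.
so x = [5; 1, 3, 6].
Convergents (p_i = a_i*p_{i-1} + p_{i-2}, q_i = a_i*q_{i-1} + q_{i-2} with p_{-2}=0, p_{-1}=1, q_{-2}=1, q_{-1}=0), until the denominator exceeds 15:
  i=0: a_0=5, p_0 = 5*1 + 0 = 5, q_0 = 5*0 + 1 = 1.
  i=1: a_1=1, p_1 = 1*5 + 1 = 6, q_1 = 1*1 + 0 = 1.
  i=2: a_2=3, p_2 = 3*6 + 5 = 23, q_2 = 3*1 + 1 = 4.
  i=3: a_3=6, p_3 = 6*23 + 6 = 144, q_3 = 6*4 + 1 = 25.
q_3 = 25 > 15, so the last convergent with denominator <= 15 is p_2/q_2 = 23/4.
The closest fraction with denominator <= 15 is either p_2/q_2 or the intermediate fraction (k*p_2 + p_1)/(k*q_2 + q_1) with the largest k >= 1 whose denominator stays <= 15; these approach x as k grows, and every other convergent or intermediate fraction in range is farther away.
Largest k: floor((15 - q_1)/q_2) = floor((15 - 1)/4) = 3.
That gives (3*23 + 6)/(3*4 + 1) = 75/13.
Compare the errors: |x - 23/4| = |144*4 - 23*25|/(25*4) = 1/100, and |x - 75/13| = |144*13 - 75*25|/(25*13) = 3/325.
Cross-multiplying, 3*100 = 300 < 325 = 1*325, so 3/325 is smaller: the intermediate fraction 75/13 is closer to x than 23/4.

75/13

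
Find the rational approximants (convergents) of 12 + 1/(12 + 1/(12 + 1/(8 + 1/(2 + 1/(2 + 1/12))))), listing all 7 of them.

Using the convergent recurrence p_i = a_i*p_{i-1} + p_{i-2}, q_i = a_i*q_{i-1} + q_{i-2} with p_{-2}=0, p_{-1}=1, q_{-2}=1, q_{-1}=0:
  i=0: a_0=12, p_0 = 12*1 + 0 = 12, q_0 = 12*0 + 1 = 1.
  i=1: a_1=12, p_1 = 12*12 + 1 = 145, q_1 = 12*1 + 0 = 12.
  i=2: a_2=12, p_2 = 12*145 + 12 = 1752, q_2 = 12*12 + 1 = 145.
  i=3: a_3=8, p_3 = 8*1752 + 145 = 14161, q_3 = 8*145 + 12 = 1172.
  i=4: a_4=2, p_4 = 2*14161 + 1752 = 30074, q_4 = 2*1172 + 145 = 2489.
  i=5: a_5=2, p_5 = 2*30074 + 14161 = 74309, q_5 = 2*2489 + 1172 = 6150.
  i=6: a_6=12, p_6 = 12*74309 + 30074 = 921782, q_6 = 12*6150 + 2489 = 76289.

12/1, 145/12, 1752/145, 14161/1172, 30074/2489, 74309/6150, 921782/76289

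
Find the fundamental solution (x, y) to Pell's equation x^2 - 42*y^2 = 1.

First expand sqrt(42) as a continued fraction. With x_i = (sqrt(42) + m_i)/d_i and (m_0, d_0) = (0, 1): a_0 = floor(sqrt(42)) = 6, since 6^2 = 36 <= 42 < 49 = 7^2.
Iterate m_{i+1} = d_i*a_i - m_i, d_{i+1} = (42 - m_{i+1}^2)/d_i, a_{i+1} = floor((a_0 + m_{i+1})/d_{i+1}):
  m_1 = 1*6 - 0 = 6, d_1 = (42 - 6^2)/1 = 6/1 = 6, a_1 = floor((6 + 6)/6) = 2.
  m_2 = 6*2 - 6 = 6, d_2 = (42 - 6^2)/6 = 6/6 = 1, a_2 = floor((6 + 6)/1) = 12.
  m_3 = 1*12 - 6 = 6, d_3 = (42 - 6^2)/1 = 6/1 = 6: (m_3, d_3) = (m_1, d_1) = (6, 6), so from here the quotients repeat a_1, a_2; the period length is 2.
So sqrt(42) = [6; (2, 12)] with period length k = 2.
k is even, so the fundamental solution of x^2 - 42y^2 = 1 is (p_{k-1}, q_{k-1}) = (p_1, q_1); compute convergents through index 1.
Convergents (p_i = a_i*p_{i-1} + p_{i-2}, q_i = a_i*q_{i-1} + q_{i-2} with p_{-2}=0, p_{-1}=1, q_{-2}=1, q_{-1}=0):
  i=0: a_0=6, p_0 = 6*1 + 0 = 6, q_0 = 6*0 + 1 = 1.
  i=1: a_1=2, p_1 = 2*6 + 1 = 13, q_1 = 2*1 + 0 = 2.
Check: 13^2 - 42*2^2 = 169 - 168 = 1, so (x, y) = (13, 2) solves the equation, and by the theorem it is the least positive solution.

(x, y) = (13, 2)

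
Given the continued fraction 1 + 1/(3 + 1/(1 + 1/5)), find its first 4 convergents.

1/1, 4/3, 5/4, 29/23

Using the convergent recurrence p_i = a_i*p_{i-1} + p_{i-2}, q_i = a_i*q_{i-1} + q_{i-2} with p_{-2}=0, p_{-1}=1, q_{-2}=1, q_{-1}=0:
  i=0: a_0=1, p_0 = 1*1 + 0 = 1, q_0 = 1*0 + 1 = 1.
  i=1: a_1=3, p_1 = 3*1 + 1 = 4, q_1 = 3*1 + 0 = 3.
  i=2: a_2=1, p_2 = 1*4 + 1 = 5, q_2 = 1*3 + 1 = 4.
  i=3: a_3=5, p_3 = 5*5 + 4 = 29, q_3 = 5*4 + 3 = 23.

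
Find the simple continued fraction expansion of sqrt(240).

[15; (2, 30)]

Write x_i = (sqrt(240) + m_i)/d_i with (m_0, d_0) = (0, 1). a_0 = floor(sqrt(240)) = 15, since 15^2 = 225 <= 240 < 256 = 16^2.
Iterate m_{i+1} = d_i*a_i - m_i, d_{i+1} = (240 - m_{i+1}^2)/d_i, a_{i+1} = floor((a_0 + m_{i+1})/d_{i+1}):
  m_1 = 1*15 - 0 = 15, d_1 = (240 - 15^2)/1 = 15/1 = 15, a_1 = floor((15 + 15)/15) = 2.
  m_2 = 15*2 - 15 = 15, d_2 = (240 - 15^2)/15 = 15/15 = 1, a_2 = floor((15 + 15)/1) = 30.
  m_3 = 1*30 - 15 = 15, d_3 = (240 - 15^2)/1 = 15/1 = 15: (m_3, d_3) = (m_1, d_1) = (15, 15), so from here the quotients repeat a_1, a_2; the period length is 2.
Hence the expansion of sqrt(240) is a_0 = 15 followed by the repeating block 2, 30 (period 2).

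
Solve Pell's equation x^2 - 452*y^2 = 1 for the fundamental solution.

First expand sqrt(452) as a continued fraction. With x_i = (sqrt(452) + m_i)/d_i and (m_0, d_0) = (0, 1): a_0 = floor(sqrt(452)) = 21, since 21^2 = 441 <= 452 < 484 = 22^2.
Iterate m_{i+1} = d_i*a_i - m_i, d_{i+1} = (452 - m_{i+1}^2)/d_i, a_{i+1} = floor((a_0 + m_{i+1})/d_{i+1}):
  m_1 = 1*21 - 0 = 21, d_1 = (452 - 21^2)/1 = 11/1 = 11, a_1 = floor((21 + 21)/11) = 3.
  m_2 = 11*3 - 21 = 12, d_2 = (452 - 12^2)/11 = 308/11 = 28, a_2 = floor((21 + 12)/28) = 1.
  m_3 = 28*1 - 12 = 16, d_3 = (452 - 16^2)/28 = 196/28 = 7, a_3 = floor((21 + 16)/7) = 5.
  m_4 = 7*5 - 16 = 19, d_4 = (452 - 19^2)/7 = 91/7 = 13, a_4 = floor((21 + 19)/13) = 3.
  m_5 = 13*3 - 19 = 20, d_5 = (452 - 20^2)/13 = 52/13 = 4, a_5 = floor((21 + 20)/4) = 10.
  m_6 = 4*10 - 20 = 20, d_6 = (452 - 20^2)/4 = 52/4 = 13, a_6 = floor((21 + 20)/13) = 3.
  m_7 = 13*3 - 20 = 19, d_7 = (452 - 19^2)/13 = 91/13 = 7, a_7 = floor((21 + 19)/7) = 5.
  m_8 = 7*5 - 19 = 16, d_8 = (452 - 16^2)/7 = 196/7 = 28, a_8 = floor((21 + 16)/28) = 1.
  m_9 = 28*1 - 16 = 12, d_9 = (452 - 12^2)/28 = 308/28 = 11, a_9 = floor((21 + 12)/11) = 3.
  m_10 = 11*3 - 12 = 21, d_10 = (452 - 21^2)/11 = 11/11 = 1, a_10 = floor((21 + 21)/1) = 42.
  m_11 = 1*42 - 21 = 21, d_11 = (452 - 21^2)/1 = 11/1 = 11: (m_11, d_11) = (m_1, d_1) = (21, 11), so from here the quotients repeat a_1, ..., a_10; the period length is 10.
So sqrt(452) = [21; (3, 1, 5, 3, 10, 3, 5, 1, 3, 42)] with period length k = 10.
k is even, so the fundamental solution of x^2 - 452y^2 = 1 is (p_{k-1}, q_{k-1}) = (p_9, q_9); compute convergents through index 9.
Convergents (p_i = a_i*p_{i-1} + p_{i-2}, q_i = a_i*q_{i-1} + q_{i-2} with p_{-2}=0, p_{-1}=1, q_{-2}=1, q_{-1}=0):
  i=0: a_0=21, p_0 = 21*1 + 0 = 21, q_0 = 21*0 + 1 = 1.
  i=1: a_1=3, p_1 = 3*21 + 1 = 64, q_1 = 3*1 + 0 = 3.
  i=2: a_2=1, p_2 = 1*64 + 21 = 85, q_2 = 1*3 + 1 = 4.
  i=3: a_3=5, p_3 = 5*85 + 64 = 489, q_3 = 5*4 + 3 = 23.
  i=4: a_4=3, p_4 = 3*489 + 85 = 1552, q_4 = 3*23 + 4 = 73.
  i=5: a_5=10, p_5 = 10*1552 + 489 = 16009, q_5 = 10*73 + 23 = 753.
  i=6: a_6=3, p_6 = 3*16009 + 1552 = 49579, q_6 = 3*753 + 73 = 2332.
  i=7: a_7=5, p_7 = 5*49579 + 16009 = 263904, q_7 = 5*2332 + 753 = 12413.
  i=8: a_8=1, p_8 = 1*263904 + 49579 = 313483, q_8 = 1*12413 + 2332 = 14745.
  i=9: a_9=3, p_9 = 3*313483 + 263904 = 1204353, q_9 = 3*14745 + 12413 = 56648.
Check: 1204353^2 - 452*56648^2 = 1450466148609 - 1450466148608 = 1, so (x, y) = (1204353, 56648) solves the equation, and by the theorem it is the least positive solution.

(x, y) = (1204353, 56648)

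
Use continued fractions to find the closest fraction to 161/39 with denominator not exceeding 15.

Expand x = 161/39 as a continued fraction with the Euclidean algorithm:
  161 = 4*39 + 5, so a_0 = 4.
  39 = 7*5 + 4, so a_1 = 7.
  5 = 1*4 + 1, so a_2 = 1.
  4 = 4*1 + 0, so a_3 = 4.
so x = [4; 7, 1, 4].
Convergents (p_i = a_i*p_{i-1} + p_{i-2}, q_i = a_i*q_{i-1} + q_{i-2} with p_{-2}=0, p_{-1}=1, q_{-2}=1, q_{-1}=0), until the denominator exceeds 15:
  i=0: a_0=4, p_0 = 4*1 + 0 = 4, q_0 = 4*0 + 1 = 1.
  i=1: a_1=7, p_1 = 7*4 + 1 = 29, q_1 = 7*1 + 0 = 7.
  i=2: a_2=1, p_2 = 1*29 + 4 = 33, q_2 = 1*7 + 1 = 8.
  i=3: a_3=4, p_3 = 4*33 + 29 = 161, q_3 = 4*8 + 7 = 39.
q_3 = 39 > 15, so the last convergent with denominator <= 15 is p_2/q_2 = 33/8.
The closest fraction with denominator <= 15 is either p_2/q_2 or the intermediate fraction (k*p_2 + p_1)/(k*q_2 + q_1) with the largest k >= 1 whose denominator stays <= 15; these approach x as k grows, and every other convergent or intermediate fraction in range is farther away.
Largest k: floor((15 - q_1)/q_2) = floor((15 - 7)/8) = 1.
That gives (1*33 + 29)/(1*8 + 7) = 62/15.
Compare the errors: |x - 33/8| = |161*8 - 33*39|/(39*8) = 1/312, and |x - 62/15| = |161*15 - 62*39|/(39*15) = 3/585.
Cross-multiplying, 1*585 = 585 < 936 = 3*312, so 1/312 is smaller: the convergent 33/8 is closer to x than 62/15.

33/8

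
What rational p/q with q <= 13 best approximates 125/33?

Expand x = 125/33 as a continued fraction with the Euclidean algorithm:
  125 = 3*33 + 26, so a_0 = 3.
  33 = 1*26 + 7, so a_1 = 1.
  26 = 3*7 + 5, so a_2 = 3.
  7 = 1*5 + 2, so a_3 = 1.
  5 = 2*2 + 1, so a_4 = 2.
  2 = 2*1 + 0, so a_5 = 2.
so x = [3; 1, 3, 1, 2, 2].
Convergents (p_i = a_i*p_{i-1} + p_{i-2}, q_i = a_i*q_{i-1} + q_{i-2} with p_{-2}=0, p_{-1}=1, q_{-2}=1, q_{-1}=0), until the denominator exceeds 13:
  i=0: a_0=3, p_0 = 3*1 + 0 = 3, q_0 = 3*0 + 1 = 1.
  i=1: a_1=1, p_1 = 1*3 + 1 = 4, q_1 = 1*1 + 0 = 1.
  i=2: a_2=3, p_2 = 3*4 + 3 = 15, q_2 = 3*1 + 1 = 4.
  i=3: a_3=1, p_3 = 1*15 + 4 = 19, q_3 = 1*4 + 1 = 5.
  i=4: a_4=2, p_4 = 2*19 + 15 = 53, q_4 = 2*5 + 4 = 14.
q_4 = 14 > 13, so the last convergent with denominator <= 13 is p_3/q_3 = 19/5.
The closest fraction with denominator <= 13 is either p_3/q_3 or the intermediate fraction (k*p_3 + p_2)/(k*q_3 + q_2) with the largest k >= 1 whose denominator stays <= 13; these approach x as k grows, and every other convergent or intermediate fraction in range is farther away.
Largest k: floor((13 - q_2)/q_3) = floor((13 - 4)/5) = 1.
That gives (1*19 + 15)/(1*5 + 4) = 34/9.
Compare the errors: |x - 19/5| = |125*5 - 19*33|/(33*5) = 2/165, and |x - 34/9| = |125*9 - 34*33|/(33*9) = 3/297.
Cross-multiplying, 3*165 = 495 < 594 = 2*297, so 3/297 is smaller: the intermediate fraction 34/9 is closer to x than 19/5.

34/9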